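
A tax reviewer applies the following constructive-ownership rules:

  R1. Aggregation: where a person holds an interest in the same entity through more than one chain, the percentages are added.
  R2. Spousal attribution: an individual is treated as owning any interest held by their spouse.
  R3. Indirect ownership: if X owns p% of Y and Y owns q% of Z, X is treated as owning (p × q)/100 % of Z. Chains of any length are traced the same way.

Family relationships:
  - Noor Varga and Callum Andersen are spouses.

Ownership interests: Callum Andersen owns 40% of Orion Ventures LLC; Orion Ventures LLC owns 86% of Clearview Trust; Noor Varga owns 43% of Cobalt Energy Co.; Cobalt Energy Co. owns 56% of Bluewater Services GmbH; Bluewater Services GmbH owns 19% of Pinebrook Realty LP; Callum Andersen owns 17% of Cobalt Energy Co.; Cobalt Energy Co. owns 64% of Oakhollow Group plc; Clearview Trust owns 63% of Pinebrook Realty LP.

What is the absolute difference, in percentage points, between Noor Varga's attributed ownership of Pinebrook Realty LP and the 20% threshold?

8.056

By spousal attribution (R2), Noor Varga is treated as also owning Callum Andersen's interest in Cobalt Energy Co, giving 43% + 17% = 60%.
By spousal attribution (R2), Noor Varga is treated as owning Callum Andersen's 40% interest in Orion Ventures LLC.
Chain via Cobalt Energy Co. → Bluewater Services GmbH (R3): 60% × 56% × 19% = 6.384% of Pinebrook Realty LP.
Chain via Orion Ventures LLC → Clearview Trust (R3): 40% × 86% × 63% = 21.672% of Pinebrook Realty LP.
Aggregating (R1): 6.384% + 21.672% = 28.056%.
28.056% exceeds the 20% threshold by 8.056 percentage points.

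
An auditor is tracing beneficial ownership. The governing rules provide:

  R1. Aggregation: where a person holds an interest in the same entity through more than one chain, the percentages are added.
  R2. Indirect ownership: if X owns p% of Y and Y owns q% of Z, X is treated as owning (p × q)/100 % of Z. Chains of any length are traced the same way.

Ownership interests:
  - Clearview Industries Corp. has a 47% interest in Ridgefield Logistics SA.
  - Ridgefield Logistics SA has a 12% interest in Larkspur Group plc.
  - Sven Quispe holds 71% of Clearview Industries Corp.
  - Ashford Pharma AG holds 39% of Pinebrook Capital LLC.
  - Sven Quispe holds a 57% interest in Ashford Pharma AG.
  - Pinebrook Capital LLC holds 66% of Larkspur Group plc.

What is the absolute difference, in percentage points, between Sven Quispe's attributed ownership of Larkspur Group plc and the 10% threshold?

8.6762

Chain via Ashford Pharma AG → Pinebrook Capital LLC (R2): 57% × 39% × 66% = 14.6718% of Larkspur Group plc.
Chain via Clearview Industries Corp. → Ridgefield Logistics SA (R2): 71% × 47% × 12% = 4.0044% of Larkspur Group plc.
Aggregating (R1): 14.6718% + 4.0044% = 18.6762%.
18.6762% exceeds the 10% threshold by 8.6762 percentage points.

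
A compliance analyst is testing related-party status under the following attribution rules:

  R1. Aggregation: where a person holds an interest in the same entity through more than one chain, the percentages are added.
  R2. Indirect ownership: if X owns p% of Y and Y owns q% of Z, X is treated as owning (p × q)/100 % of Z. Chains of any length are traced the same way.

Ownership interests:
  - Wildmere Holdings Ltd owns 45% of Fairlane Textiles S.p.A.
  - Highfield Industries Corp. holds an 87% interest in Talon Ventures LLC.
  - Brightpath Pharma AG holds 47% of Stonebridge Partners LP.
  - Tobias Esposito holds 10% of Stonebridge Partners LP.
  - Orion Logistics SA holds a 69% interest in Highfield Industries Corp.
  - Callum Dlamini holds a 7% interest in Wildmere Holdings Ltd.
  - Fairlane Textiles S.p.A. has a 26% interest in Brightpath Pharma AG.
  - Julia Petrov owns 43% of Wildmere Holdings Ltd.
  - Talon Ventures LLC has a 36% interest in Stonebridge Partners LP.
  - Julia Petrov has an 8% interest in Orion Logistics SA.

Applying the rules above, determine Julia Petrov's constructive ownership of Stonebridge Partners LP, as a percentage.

Chain via Orion Logistics SA → Highfield Industries Corp. → Talon Ventures LLC (R2): 8% × 69% × 87% × 36% = 1.728864% of Stonebridge Partners LP.
Chain via Wildmere Holdings Ltd → Fairlane Textiles S.p.A. → Brightpath Pharma AG (R2): 43% × 45% × 26% × 47% = 2.36457% of Stonebridge Partners LP.
Aggregating (R1): 1.728864% + 2.36457% = 4.093434%.

4.093434%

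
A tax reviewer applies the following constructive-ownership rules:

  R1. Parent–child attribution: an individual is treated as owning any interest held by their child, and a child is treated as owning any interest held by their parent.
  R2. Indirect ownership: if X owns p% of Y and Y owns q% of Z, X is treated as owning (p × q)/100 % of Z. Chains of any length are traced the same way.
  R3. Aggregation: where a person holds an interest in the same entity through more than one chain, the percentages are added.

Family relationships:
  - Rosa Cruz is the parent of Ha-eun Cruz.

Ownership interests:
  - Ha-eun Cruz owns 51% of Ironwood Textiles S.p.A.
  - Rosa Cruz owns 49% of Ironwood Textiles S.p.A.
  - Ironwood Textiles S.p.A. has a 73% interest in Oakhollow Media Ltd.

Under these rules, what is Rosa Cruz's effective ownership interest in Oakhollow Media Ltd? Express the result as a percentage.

By parent–child attribution (R1), Rosa Cruz is treated as also owning Ha-eun Cruz's interest in Ironwood Textiles S.p.A, giving 49% + 51% = 100%.
Chain via Ironwood Textiles S.p.A. (R2): 100% × 73% = 73% of Oakhollow Media Ltd.

73%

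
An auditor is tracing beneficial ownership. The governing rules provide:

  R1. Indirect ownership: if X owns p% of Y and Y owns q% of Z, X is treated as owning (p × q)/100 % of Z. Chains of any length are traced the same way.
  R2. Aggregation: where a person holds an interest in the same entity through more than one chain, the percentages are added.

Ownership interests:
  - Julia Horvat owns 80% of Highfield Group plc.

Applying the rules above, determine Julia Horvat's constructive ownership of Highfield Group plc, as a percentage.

80%

Direct interest in Highfield Group plc: 80%.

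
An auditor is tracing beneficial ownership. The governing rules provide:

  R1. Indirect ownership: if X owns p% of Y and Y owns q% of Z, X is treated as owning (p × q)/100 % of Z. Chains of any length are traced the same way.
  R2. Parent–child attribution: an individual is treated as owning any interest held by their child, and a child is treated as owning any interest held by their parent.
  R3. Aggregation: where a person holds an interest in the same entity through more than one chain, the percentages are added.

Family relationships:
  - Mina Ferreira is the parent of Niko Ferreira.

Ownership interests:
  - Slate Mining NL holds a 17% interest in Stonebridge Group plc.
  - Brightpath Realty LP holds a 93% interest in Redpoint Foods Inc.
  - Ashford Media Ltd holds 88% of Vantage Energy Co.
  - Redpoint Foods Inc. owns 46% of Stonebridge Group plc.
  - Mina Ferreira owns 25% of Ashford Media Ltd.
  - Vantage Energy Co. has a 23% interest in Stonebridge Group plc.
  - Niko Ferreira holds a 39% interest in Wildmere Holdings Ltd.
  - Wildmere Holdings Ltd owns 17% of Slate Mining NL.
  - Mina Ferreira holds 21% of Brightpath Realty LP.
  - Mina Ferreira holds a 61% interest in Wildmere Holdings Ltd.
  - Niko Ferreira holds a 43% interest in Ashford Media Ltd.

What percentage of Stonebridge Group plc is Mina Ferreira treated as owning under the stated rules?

25.637%

By parent–child attribution (R2), Mina Ferreira is treated as also owning Niko Ferreira's interest in Wildmere Holdings Ltd, giving 61% + 39% = 100%.
By parent–child attribution (R2), Mina Ferreira is treated as also owning Niko Ferreira's interest in Ashford Media Ltd, giving 25% + 43% = 68%.
Chain via Wildmere Holdings Ltd → Slate Mining NL (R1): 100% × 17% × 17% = 2.89% of Stonebridge Group plc.
Chain via Brightpath Realty LP → Redpoint Foods Inc. (R1): 21% × 93% × 46% = 8.9838% of Stonebridge Group plc.
Chain via Ashford Media Ltd → Vantage Energy Co. (R1): 68% × 88% × 23% = 13.7632% of Stonebridge Group plc.
Aggregating (R3): 2.89% + 8.9838% + 13.7632% = 25.637%.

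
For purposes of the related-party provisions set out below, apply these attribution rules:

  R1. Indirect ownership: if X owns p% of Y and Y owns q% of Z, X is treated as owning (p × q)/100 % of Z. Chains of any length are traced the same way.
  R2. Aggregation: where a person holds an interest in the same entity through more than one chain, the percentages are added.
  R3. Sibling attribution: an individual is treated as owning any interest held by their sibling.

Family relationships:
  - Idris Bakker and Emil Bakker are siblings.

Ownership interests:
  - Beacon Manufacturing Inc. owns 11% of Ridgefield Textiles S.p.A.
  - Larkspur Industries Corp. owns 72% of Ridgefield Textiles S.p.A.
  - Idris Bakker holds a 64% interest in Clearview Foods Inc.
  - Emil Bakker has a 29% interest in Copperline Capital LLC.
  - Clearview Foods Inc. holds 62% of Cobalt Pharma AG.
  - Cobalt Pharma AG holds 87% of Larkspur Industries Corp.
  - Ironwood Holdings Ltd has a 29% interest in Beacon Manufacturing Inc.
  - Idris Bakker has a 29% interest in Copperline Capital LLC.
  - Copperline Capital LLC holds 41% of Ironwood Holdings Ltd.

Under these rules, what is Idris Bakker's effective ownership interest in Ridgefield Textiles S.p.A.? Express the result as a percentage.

By sibling attribution (R3), Idris Bakker is treated as also owning Emil Bakker's interest in Copperline Capital LLC, giving 29% + 29% = 58%.
Chain via Copperline Capital LLC → Ironwood Holdings Ltd → Beacon Manufacturing Inc. (R1): 58% × 41% × 29% × 11% = 0.758582% of Ridgefield Textiles S.p.A.
Chain via Clearview Foods Inc. → Cobalt Pharma AG → Larkspur Industries Corp. (R1): 64% × 62% × 87% × 72% = 24.855552% of Ridgefield Textiles S.p.A.
Aggregating (R2): 0.758582% + 24.855552% = 25.614134%.

25.614134%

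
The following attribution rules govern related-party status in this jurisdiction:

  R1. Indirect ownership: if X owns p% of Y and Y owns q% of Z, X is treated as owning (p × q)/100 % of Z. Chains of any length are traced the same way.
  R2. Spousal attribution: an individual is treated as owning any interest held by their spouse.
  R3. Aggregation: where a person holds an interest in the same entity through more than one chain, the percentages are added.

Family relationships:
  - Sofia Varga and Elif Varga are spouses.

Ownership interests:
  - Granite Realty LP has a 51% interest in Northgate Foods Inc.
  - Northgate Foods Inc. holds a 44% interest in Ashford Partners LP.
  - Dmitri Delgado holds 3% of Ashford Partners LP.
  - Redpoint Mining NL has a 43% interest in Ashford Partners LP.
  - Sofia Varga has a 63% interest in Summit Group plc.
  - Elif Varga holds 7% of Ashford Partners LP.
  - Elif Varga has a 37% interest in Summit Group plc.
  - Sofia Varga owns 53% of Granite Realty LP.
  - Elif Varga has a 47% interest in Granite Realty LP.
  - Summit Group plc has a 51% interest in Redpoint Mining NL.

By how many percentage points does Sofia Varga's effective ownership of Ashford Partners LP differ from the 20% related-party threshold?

31.37

By spousal attribution (R2), Sofia Varga is treated as also owning Elif Varga's interest in Summit Group plc, giving 63% + 37% = 100%.
By spousal attribution (R2), Sofia Varga is treated as also owning Elif Varga's interest in Granite Realty LP, giving 53% + 47% = 100%.
By spousal attribution (R2), Sofia Varga is treated as owning Elif Varga's 7% interest in Ashford Partners LP.
Chain via Summit Group plc → Redpoint Mining NL (R1): 100% × 51% × 43% = 21.93% of Ashford Partners LP.
Chain via Granite Realty LP → Northgate Foods Inc. (R1): 100% × 51% × 44% = 22.44% of Ashford Partners LP.
Direct interest in Ashford Partners LP: 7%.
Aggregating (R3): 21.93% + 22.44% + 7% = 51.37%.
51.37% exceeds the 20% threshold by 31.37 percentage points.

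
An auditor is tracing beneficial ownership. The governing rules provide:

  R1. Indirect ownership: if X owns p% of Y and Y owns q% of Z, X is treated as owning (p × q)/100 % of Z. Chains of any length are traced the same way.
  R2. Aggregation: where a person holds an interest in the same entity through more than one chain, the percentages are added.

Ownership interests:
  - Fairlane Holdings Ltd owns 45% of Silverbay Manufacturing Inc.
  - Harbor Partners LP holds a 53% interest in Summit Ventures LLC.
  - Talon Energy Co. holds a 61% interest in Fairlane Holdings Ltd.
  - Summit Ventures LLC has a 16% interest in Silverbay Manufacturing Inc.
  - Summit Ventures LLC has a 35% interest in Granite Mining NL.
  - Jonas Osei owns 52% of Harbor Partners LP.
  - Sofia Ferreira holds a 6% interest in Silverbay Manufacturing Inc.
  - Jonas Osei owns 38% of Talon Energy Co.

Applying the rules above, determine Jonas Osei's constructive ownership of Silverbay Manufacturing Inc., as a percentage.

14.8406%

Chain via Talon Energy Co. → Fairlane Holdings Ltd (R1): 38% × 61% × 45% = 10.431% of Silverbay Manufacturing Inc.
Chain via Harbor Partners LP → Summit Ventures LLC (R1): 52% × 53% × 16% = 4.4096% of Silverbay Manufacturing Inc.
Aggregating (R2): 10.431% + 4.4096% = 14.8406%.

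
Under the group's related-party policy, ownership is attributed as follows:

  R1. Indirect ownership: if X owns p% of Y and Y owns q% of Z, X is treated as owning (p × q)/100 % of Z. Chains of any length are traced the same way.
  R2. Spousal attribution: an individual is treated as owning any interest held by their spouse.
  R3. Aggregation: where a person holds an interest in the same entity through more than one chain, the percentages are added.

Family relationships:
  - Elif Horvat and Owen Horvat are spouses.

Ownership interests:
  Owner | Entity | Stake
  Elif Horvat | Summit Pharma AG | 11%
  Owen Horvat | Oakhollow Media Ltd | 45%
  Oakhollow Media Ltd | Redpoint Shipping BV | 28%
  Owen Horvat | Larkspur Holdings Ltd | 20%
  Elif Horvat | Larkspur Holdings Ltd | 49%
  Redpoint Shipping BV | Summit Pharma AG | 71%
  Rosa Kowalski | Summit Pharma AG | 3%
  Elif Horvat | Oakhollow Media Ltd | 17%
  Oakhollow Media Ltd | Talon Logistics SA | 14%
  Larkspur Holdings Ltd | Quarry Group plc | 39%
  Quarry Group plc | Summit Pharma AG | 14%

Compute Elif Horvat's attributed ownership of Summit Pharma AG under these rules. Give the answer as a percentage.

27.093%

By spousal attribution (R2), Elif Horvat is treated as also owning Owen Horvat's interest in Oakhollow Media Ltd, giving 17% + 45% = 62%.
By spousal attribution (R2), Elif Horvat is treated as also owning Owen Horvat's interest in Larkspur Holdings Ltd, giving 49% + 20% = 69%.
Chain via Oakhollow Media Ltd → Redpoint Shipping BV (R1): 62% × 28% × 71% = 12.3256% of Summit Pharma AG.
Chain via Larkspur Holdings Ltd → Quarry Group plc (R1): 69% × 39% × 14% = 3.7674% of Summit Pharma AG.
Direct interest in Summit Pharma AG: 11%.
Aggregating (R3): 12.3256% + 3.7674% + 11% = 27.093%.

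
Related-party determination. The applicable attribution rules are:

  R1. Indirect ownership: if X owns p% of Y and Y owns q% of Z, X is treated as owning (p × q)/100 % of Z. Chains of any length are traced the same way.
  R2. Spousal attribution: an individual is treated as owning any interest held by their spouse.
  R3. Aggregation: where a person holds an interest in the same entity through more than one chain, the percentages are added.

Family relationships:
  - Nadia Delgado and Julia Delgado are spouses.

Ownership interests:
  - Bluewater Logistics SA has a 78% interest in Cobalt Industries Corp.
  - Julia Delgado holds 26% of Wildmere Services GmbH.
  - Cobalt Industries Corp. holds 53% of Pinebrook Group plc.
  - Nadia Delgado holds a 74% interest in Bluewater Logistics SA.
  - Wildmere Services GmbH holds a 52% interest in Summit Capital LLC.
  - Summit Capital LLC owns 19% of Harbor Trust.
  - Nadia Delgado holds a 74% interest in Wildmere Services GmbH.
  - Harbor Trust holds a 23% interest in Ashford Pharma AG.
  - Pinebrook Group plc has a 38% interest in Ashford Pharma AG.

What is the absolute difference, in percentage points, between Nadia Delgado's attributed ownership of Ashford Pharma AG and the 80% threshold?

66.102792

By spousal attribution (R2), Nadia Delgado is treated as also owning Julia Delgado's interest in Wildmere Services GmbH, giving 74% + 26% = 100%.
Chain via Wildmere Services GmbH → Summit Capital LLC → Harbor Trust (R1): 100% × 52% × 19% × 23% = 2.2724% of Ashford Pharma AG.
Chain via Bluewater Logistics SA → Cobalt Industries Corp. → Pinebrook Group plc (R1): 74% × 78% × 53% × 38% = 11.624808% of Ashford Pharma AG.
Aggregating (R3): 2.2724% + 11.624808% = 13.897208%.
13.897208% falls short of the 80% threshold by 66.102792 percentage points.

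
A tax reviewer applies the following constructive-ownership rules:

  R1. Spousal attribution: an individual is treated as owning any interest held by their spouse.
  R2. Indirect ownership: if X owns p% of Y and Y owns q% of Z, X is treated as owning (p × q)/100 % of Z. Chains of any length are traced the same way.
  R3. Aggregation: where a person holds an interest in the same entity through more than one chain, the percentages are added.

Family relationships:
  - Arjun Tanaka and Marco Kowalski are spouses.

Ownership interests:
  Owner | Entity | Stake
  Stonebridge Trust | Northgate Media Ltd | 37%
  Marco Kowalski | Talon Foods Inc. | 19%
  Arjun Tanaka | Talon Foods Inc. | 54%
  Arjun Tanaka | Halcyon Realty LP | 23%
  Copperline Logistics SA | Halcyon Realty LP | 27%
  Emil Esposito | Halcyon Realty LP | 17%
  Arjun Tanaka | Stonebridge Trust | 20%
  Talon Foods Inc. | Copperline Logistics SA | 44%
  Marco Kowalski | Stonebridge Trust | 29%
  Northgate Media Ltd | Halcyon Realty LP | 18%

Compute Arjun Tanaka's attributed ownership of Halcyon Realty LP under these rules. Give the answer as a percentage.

34.9358%

By spousal attribution (R1), Arjun Tanaka is treated as also owning Marco Kowalski's interest in Stonebridge Trust, giving 20% + 29% = 49%.
By spousal attribution (R1), Arjun Tanaka is treated as also owning Marco Kowalski's interest in Talon Foods Inc, giving 54% + 19% = 73%.
Chain via Stonebridge Trust → Northgate Media Ltd (R2): 49% × 37% × 18% = 3.2634% of Halcyon Realty LP.
Chain via Talon Foods Inc. → Copperline Logistics SA (R2): 73% × 44% × 27% = 8.6724% of Halcyon Realty LP.
Direct interest in Halcyon Realty LP: 23%.
Aggregating (R3): 3.2634% + 8.6724% + 23% = 34.9358%.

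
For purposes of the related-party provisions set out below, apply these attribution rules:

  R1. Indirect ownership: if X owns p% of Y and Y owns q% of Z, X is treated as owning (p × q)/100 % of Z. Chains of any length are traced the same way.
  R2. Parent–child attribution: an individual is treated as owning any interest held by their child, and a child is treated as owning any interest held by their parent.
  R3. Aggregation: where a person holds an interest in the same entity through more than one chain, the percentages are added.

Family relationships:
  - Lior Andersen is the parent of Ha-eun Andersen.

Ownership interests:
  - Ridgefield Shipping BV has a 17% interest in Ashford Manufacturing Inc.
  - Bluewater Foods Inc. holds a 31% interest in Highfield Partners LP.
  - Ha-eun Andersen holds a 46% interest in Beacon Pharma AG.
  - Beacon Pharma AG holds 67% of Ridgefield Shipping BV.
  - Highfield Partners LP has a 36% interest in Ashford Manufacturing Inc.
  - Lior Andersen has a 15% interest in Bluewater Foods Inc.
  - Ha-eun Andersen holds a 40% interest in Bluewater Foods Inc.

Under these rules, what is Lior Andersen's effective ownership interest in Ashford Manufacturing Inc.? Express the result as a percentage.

11.3774%

By parent–child attribution (R2), Lior Andersen is treated as also owning Ha-eun Andersen's interest in Bluewater Foods Inc, giving 15% + 40% = 55%.
By parent–child attribution (R2), Lior Andersen is treated as owning Ha-eun Andersen's 46% interest in Beacon Pharma AG.
Chain via Bluewater Foods Inc. → Highfield Partners LP (R1): 55% × 31% × 36% = 6.138% of Ashford Manufacturing Inc.
Chain via Beacon Pharma AG → Ridgefield Shipping BV (R1): 46% × 67% × 17% = 5.2394% of Ashford Manufacturing Inc.
Aggregating (R3): 6.138% + 5.2394% = 11.3774%.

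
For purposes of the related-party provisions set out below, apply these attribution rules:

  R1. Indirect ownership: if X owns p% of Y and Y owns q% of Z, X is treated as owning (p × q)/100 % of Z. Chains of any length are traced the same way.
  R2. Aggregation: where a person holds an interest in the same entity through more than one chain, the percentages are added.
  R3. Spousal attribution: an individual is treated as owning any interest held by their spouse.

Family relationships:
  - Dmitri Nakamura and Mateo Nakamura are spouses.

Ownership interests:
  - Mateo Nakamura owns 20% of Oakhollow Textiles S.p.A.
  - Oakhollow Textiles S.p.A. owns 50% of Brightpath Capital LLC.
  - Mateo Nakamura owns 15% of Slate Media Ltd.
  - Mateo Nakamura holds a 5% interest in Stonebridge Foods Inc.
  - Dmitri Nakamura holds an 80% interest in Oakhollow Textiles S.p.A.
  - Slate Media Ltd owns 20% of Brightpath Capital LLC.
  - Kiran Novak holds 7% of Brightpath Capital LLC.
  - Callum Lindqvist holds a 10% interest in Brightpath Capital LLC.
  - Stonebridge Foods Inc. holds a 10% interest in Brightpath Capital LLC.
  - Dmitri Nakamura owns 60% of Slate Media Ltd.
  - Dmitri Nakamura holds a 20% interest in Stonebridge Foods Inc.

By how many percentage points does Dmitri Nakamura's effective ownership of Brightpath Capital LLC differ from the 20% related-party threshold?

47.5

By spousal attribution (R3), Dmitri Nakamura is treated as also owning Mateo Nakamura's interest in Slate Media Ltd, giving 60% + 15% = 75%.
By spousal attribution (R3), Dmitri Nakamura is treated as also owning Mateo Nakamura's interest in Stonebridge Foods Inc, giving 20% + 5% = 25%.
By spousal attribution (R3), Dmitri Nakamura is treated as also owning Mateo Nakamura's interest in Oakhollow Textiles S.p.A, giving 80% + 20% = 100%.
Chain via Slate Media Ltd (R1): 75% × 20% = 15% of Brightpath Capital LLC.
Chain via Stonebridge Foods Inc. (R1): 25% × 10% = 2.5% of Brightpath Capital LLC.
Chain via Oakhollow Textiles S.p.A. (R1): 100% × 50% = 50% of Brightpath Capital LLC.
Aggregating (R2): 15% + 2.5% + 50% = 67.5%.
67.5% exceeds the 20% threshold by 47.5 percentage points.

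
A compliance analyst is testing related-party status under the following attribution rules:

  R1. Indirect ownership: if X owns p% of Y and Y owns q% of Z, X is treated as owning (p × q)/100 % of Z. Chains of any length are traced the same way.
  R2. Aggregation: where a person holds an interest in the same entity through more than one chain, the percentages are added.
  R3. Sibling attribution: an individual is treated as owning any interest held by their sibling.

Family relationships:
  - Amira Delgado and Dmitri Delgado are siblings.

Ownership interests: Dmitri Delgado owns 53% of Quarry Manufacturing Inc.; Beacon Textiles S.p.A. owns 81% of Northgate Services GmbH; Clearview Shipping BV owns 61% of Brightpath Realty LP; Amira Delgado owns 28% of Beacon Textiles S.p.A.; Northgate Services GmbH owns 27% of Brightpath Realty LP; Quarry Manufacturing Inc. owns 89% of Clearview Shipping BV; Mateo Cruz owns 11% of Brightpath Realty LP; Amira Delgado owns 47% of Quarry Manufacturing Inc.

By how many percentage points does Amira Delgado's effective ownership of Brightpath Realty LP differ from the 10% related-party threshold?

By sibling attribution (R3), Amira Delgado is treated as also owning Dmitri Delgado's interest in Quarry Manufacturing Inc, giving 47% + 53% = 100%.
Chain via Quarry Manufacturing Inc. → Clearview Shipping BV (R1): 100% × 89% × 61% = 54.29% of Brightpath Realty LP.
Chain via Beacon Textiles S.p.A. → Northgate Services GmbH (R1): 28% × 81% × 27% = 6.1236% of Brightpath Realty LP.
Aggregating (R2): 54.29% + 6.1236% = 60.4136%.
60.4136% exceeds the 10% threshold by 50.4136 percentage points.

50.4136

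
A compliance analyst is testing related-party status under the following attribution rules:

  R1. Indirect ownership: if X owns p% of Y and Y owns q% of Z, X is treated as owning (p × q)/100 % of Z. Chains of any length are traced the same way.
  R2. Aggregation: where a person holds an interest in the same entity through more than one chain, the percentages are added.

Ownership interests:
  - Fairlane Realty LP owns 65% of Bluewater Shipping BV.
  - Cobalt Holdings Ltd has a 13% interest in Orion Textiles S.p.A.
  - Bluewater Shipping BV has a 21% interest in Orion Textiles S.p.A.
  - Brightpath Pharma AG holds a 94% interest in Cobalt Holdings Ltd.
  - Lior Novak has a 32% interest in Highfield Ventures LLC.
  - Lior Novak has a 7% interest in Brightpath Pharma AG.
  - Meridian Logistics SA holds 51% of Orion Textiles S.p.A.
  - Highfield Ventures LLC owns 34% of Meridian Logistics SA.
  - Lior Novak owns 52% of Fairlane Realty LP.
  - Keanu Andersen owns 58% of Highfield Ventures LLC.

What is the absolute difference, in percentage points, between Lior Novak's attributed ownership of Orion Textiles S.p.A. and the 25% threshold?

11.4978

Chain via Fairlane Realty LP → Bluewater Shipping BV (R1): 52% × 65% × 21% = 7.098% of Orion Textiles S.p.A.
Chain via Brightpath Pharma AG → Cobalt Holdings Ltd (R1): 7% × 94% × 13% = 0.8554% of Orion Textiles S.p.A.
Chain via Highfield Ventures LLC → Meridian Logistics SA (R1): 32% × 34% × 51% = 5.5488% of Orion Textiles S.p.A.
Aggregating (R2): 7.098% + 0.8554% + 5.5488% = 13.5022%.
13.5022% falls short of the 25% threshold by 11.4978 percentage points.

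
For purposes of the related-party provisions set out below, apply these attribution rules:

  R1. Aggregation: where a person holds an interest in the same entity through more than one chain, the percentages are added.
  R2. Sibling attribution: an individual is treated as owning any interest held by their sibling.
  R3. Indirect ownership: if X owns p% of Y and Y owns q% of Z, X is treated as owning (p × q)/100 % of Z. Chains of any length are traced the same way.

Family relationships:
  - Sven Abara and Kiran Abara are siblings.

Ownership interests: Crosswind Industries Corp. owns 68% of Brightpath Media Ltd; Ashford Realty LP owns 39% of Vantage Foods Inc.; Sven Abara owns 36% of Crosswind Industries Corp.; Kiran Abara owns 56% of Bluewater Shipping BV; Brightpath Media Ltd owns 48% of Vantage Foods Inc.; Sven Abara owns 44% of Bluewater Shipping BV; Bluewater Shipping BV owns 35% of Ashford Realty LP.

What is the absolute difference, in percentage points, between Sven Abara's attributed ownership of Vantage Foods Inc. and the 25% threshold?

By sibling attribution (R2), Sven Abara is treated as also owning Kiran Abara's interest in Bluewater Shipping BV, giving 44% + 56% = 100%.
Chain via Bluewater Shipping BV → Ashford Realty LP (R3): 100% × 35% × 39% = 13.65% of Vantage Foods Inc.
Chain via Crosswind Industries Corp. → Brightpath Media Ltd (R3): 36% × 68% × 48% = 11.7504% of Vantage Foods Inc.
Aggregating (R1): 13.65% + 11.7504% = 25.4004%.
25.4004% exceeds the 25% threshold by 0.4004 percentage points.

0.4004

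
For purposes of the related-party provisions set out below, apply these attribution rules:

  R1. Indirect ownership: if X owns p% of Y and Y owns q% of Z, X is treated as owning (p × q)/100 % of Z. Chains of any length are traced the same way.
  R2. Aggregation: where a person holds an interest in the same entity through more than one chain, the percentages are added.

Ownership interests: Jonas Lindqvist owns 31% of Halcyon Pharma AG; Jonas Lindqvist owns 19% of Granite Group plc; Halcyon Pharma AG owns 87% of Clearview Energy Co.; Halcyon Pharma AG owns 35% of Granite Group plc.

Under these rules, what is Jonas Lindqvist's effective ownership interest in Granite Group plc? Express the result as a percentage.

29.85%

Chain via Halcyon Pharma AG (R1): 31% × 35% = 10.85% of Granite Group plc.
Direct interest in Granite Group plc: 19%.
Aggregating (R2): 10.85% + 19% = 29.85%.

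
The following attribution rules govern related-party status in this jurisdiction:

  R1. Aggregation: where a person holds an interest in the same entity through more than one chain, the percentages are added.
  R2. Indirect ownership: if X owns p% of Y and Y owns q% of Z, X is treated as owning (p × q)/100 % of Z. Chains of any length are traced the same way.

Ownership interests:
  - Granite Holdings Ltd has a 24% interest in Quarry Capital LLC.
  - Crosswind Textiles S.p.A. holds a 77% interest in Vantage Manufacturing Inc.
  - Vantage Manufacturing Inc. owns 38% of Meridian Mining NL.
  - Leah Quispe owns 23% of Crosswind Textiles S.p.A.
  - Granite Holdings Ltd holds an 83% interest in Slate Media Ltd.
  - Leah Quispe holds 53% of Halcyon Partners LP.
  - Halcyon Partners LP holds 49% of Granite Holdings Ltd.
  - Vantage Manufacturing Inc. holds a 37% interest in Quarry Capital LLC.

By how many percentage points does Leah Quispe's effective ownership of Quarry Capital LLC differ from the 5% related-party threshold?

Chain via Crosswind Textiles S.p.A. → Vantage Manufacturing Inc. (R2): 23% × 77% × 37% = 6.5527% of Quarry Capital LLC.
Chain via Halcyon Partners LP → Granite Holdings Ltd (R2): 53% × 49% × 24% = 6.2328% of Quarry Capital LLC.
Aggregating (R1): 6.5527% + 6.2328% = 12.7855%.
12.7855% exceeds the 5% threshold by 7.7855 percentage points.

7.7855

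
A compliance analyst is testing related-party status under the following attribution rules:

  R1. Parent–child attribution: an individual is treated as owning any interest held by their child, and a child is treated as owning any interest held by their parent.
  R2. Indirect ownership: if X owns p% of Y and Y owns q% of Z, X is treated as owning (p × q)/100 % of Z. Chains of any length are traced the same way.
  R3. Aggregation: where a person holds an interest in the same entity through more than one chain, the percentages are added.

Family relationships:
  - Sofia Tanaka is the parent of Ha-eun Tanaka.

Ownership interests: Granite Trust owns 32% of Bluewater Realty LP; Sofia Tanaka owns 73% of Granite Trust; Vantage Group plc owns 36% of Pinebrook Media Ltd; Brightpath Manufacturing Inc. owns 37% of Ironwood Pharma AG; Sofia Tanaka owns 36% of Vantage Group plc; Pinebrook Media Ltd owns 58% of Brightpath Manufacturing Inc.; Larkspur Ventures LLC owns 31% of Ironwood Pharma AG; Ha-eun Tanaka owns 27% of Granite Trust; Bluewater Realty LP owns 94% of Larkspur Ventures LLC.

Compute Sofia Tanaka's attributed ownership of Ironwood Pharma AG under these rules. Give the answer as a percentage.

By parent–child attribution (R1), Sofia Tanaka is treated as also owning Ha-eun Tanaka's interest in Granite Trust, giving 73% + 27% = 100%.
Chain via Granite Trust → Bluewater Realty LP → Larkspur Ventures LLC (R2): 100% × 32% × 94% × 31% = 9.3248% of Ironwood Pharma AG.
Chain via Vantage Group plc → Pinebrook Media Ltd → Brightpath Manufacturing Inc. (R2): 36% × 36% × 58% × 37% = 2.781216% of Ironwood Pharma AG.
Aggregating (R3): 9.3248% + 2.781216% = 12.106016%.

12.106016%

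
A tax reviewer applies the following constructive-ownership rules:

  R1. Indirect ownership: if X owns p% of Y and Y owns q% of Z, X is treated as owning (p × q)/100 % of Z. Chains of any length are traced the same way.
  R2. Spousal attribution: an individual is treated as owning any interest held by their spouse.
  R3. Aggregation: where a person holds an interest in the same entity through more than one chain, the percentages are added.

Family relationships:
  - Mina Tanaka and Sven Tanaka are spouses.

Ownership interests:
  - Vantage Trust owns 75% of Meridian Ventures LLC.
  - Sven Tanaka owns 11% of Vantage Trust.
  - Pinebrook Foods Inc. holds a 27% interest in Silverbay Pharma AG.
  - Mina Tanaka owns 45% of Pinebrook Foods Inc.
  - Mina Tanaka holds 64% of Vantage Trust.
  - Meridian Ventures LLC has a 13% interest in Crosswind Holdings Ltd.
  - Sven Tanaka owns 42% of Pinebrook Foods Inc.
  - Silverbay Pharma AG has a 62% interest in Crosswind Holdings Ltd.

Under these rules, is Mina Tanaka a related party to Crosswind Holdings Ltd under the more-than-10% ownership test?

By spousal attribution (R2), Mina Tanaka is treated as also owning Sven Tanaka's interest in Vantage Trust, giving 64% + 11% = 75%.
By spousal attribution (R2), Mina Tanaka is treated as also owning Sven Tanaka's interest in Pinebrook Foods Inc, giving 45% + 42% = 87%.
Chain via Vantage Trust → Meridian Ventures LLC (R1): 75% × 75% × 13% = 7.3125% of Crosswind Holdings Ltd.
Chain via Pinebrook Foods Inc. → Silverbay Pharma AG (R1): 87% × 27% × 62% = 14.5638% of Crosswind Holdings Ltd.
Aggregating (R3): 7.3125% + 14.5638% = 21.8763%.
21.8763% exceeds the 10% threshold, so Mina is a related party to Crosswind Holdings Ltd.

Yes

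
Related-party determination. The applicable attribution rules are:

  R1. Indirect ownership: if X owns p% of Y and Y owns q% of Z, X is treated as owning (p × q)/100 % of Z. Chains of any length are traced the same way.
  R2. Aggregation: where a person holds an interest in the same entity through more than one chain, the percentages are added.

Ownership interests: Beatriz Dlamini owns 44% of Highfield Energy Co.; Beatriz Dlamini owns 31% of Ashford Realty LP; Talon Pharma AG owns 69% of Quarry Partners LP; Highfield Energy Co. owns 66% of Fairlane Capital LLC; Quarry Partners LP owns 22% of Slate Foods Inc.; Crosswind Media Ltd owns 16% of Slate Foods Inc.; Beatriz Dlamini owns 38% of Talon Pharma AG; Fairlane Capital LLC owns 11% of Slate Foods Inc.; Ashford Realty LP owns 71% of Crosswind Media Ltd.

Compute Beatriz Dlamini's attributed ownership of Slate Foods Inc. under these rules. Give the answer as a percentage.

12.4844%

Chain via Ashford Realty LP → Crosswind Media Ltd (R1): 31% × 71% × 16% = 3.5216% of Slate Foods Inc.
Chain via Talon Pharma AG → Quarry Partners LP (R1): 38% × 69% × 22% = 5.7684% of Slate Foods Inc.
Chain via Highfield Energy Co. → Fairlane Capital LLC (R1): 44% × 66% × 11% = 3.1944% of Slate Foods Inc.
Aggregating (R2): 3.5216% + 5.7684% + 3.1944% = 12.4844%.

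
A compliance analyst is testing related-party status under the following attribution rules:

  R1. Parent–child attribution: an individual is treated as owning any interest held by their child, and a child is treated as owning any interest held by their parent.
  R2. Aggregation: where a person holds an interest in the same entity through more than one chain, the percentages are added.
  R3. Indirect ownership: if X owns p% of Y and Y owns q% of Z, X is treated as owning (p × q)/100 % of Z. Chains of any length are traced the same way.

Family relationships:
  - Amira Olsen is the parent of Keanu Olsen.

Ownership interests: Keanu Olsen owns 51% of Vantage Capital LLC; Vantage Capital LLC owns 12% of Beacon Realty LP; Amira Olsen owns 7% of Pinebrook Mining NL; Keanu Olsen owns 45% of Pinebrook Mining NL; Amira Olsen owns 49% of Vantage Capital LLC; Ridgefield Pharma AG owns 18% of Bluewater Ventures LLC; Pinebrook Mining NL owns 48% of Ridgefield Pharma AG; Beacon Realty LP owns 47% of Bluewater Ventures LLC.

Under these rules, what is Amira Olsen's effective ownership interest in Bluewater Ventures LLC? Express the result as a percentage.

10.1328%

By parent–child attribution (R1), Amira Olsen is treated as also owning Keanu Olsen's interest in Pinebrook Mining NL, giving 7% + 45% = 52%.
By parent–child attribution (R1), Amira Olsen is treated as also owning Keanu Olsen's interest in Vantage Capital LLC, giving 49% + 51% = 100%.
Chain via Pinebrook Mining NL → Ridgefield Pharma AG (R3): 52% × 48% × 18% = 4.4928% of Bluewater Ventures LLC.
Chain via Vantage Capital LLC → Beacon Realty LP (R3): 100% × 12% × 47% = 5.64% of Bluewater Ventures LLC.
Aggregating (R2): 4.4928% + 5.64% = 10.1328%.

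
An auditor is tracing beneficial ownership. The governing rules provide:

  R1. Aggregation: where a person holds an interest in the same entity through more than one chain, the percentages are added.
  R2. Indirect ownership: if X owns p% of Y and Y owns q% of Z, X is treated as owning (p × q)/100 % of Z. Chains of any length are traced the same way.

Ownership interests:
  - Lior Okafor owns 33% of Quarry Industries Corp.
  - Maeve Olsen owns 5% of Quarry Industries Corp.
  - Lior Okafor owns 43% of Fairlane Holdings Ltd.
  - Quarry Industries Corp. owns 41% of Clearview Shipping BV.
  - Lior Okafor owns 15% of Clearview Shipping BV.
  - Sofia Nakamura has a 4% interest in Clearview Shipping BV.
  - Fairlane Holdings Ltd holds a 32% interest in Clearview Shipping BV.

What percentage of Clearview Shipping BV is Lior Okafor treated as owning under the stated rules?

Chain via Quarry Industries Corp. (R2): 33% × 41% = 13.53% of Clearview Shipping BV.
Chain via Fairlane Holdings Ltd (R2): 43% × 32% = 13.76% of Clearview Shipping BV.
Direct interest in Clearview Shipping BV: 15%.
Aggregating (R1): 13.53% + 13.76% + 15% = 42.29%.

42.29%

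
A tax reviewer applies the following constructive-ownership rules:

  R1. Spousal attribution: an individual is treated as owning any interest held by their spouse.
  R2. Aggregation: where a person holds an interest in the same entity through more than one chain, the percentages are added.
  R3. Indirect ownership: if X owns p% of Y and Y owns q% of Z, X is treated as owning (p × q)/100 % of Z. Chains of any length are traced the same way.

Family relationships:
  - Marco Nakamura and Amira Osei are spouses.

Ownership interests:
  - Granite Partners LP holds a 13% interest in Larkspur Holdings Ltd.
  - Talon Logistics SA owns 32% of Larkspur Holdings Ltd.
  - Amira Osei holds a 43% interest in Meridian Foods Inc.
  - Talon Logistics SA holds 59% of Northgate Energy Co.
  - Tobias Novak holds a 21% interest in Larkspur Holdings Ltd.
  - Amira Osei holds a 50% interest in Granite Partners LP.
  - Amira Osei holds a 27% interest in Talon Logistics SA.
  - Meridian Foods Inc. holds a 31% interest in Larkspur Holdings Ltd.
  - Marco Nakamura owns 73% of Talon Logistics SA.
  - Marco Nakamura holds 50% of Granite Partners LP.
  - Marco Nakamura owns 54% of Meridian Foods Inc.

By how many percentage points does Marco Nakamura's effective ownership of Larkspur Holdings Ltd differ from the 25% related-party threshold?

50.07

By spousal attribution (R1), Marco Nakamura is treated as also owning Amira Osei's interest in Talon Logistics SA, giving 73% + 27% = 100%.
By spousal attribution (R1), Marco Nakamura is treated as also owning Amira Osei's interest in Granite Partners LP, giving 50% + 50% = 100%.
By spousal attribution (R1), Marco Nakamura is treated as also owning Amira Osei's interest in Meridian Foods Inc, giving 54% + 43% = 97%.
Chain via Talon Logistics SA (R3): 100% × 32% = 32% of Larkspur Holdings Ltd.
Chain via Granite Partners LP (R3): 100% × 13% = 13% of Larkspur Holdings Ltd.
Chain via Meridian Foods Inc. (R3): 97% × 31% = 30.07% of Larkspur Holdings Ltd.
Aggregating (R2): 32% + 13% + 30.07% = 75.07%.
75.07% exceeds the 25% threshold by 50.07 percentage points.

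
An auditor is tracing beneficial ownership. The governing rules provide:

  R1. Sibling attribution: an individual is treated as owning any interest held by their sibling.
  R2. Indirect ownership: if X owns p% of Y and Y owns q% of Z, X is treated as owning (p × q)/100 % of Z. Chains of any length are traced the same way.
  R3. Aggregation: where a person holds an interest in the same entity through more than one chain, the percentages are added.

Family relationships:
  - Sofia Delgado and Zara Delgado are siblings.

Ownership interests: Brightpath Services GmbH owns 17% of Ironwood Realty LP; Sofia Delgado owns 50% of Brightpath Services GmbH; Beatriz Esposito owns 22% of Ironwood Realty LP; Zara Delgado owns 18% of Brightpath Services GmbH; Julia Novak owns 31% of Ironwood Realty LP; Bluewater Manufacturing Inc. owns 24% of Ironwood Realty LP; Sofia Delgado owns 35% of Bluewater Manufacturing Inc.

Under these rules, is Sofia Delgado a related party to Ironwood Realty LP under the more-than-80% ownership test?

No

By sibling attribution (R1), Sofia Delgado is treated as also owning Zara Delgado's interest in Brightpath Services GmbH, giving 50% + 18% = 68%.
Chain via Brightpath Services GmbH (R2): 68% × 17% = 11.56% of Ironwood Realty LP.
Chain via Bluewater Manufacturing Inc. (R2): 35% × 24% = 8.4% of Ironwood Realty LP.
Aggregating (R3): 11.56% + 8.4% = 19.96%.
19.96% does not exceed the 80% threshold, so Sofia is not a related party to Ironwood Realty LP.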